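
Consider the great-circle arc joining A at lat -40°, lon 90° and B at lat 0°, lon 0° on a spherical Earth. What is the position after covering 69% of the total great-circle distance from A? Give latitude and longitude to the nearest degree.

≈ lat -18°, lon 22°

From cos δ = sin φ₁ sin φ₂ + cos φ₁ cos φ₂ cos Δλ, the central angle is δ ≈ 1.571 rad (90.0°).
Interpolate at f = 0.69 with slerp weights a = sin((1−f)δ)/sin δ ≈ 0.468, b = sin(fδ)/sin δ ≈ 0.884.
p = a·p₁ + b·p₂ ≈ (0.884, 0.358, -0.301); φ = arcsin(p_z) ≈ -17.50°, λ = atan2(p_y, p_x) ≈ 22.08°.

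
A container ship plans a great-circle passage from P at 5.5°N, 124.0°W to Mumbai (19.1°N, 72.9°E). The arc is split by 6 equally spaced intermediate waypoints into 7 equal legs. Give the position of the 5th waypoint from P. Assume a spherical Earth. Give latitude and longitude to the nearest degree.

≈ 50°N, 111°E

Write both endpoints as unit vectors p₁, p₂ with components (cos φ cos λ, cos φ sin λ, sin φ).
The central angle between the endpoints is δ = arccos(p₁·p₂) ≈ 2.623 rad (150.3°).
Interpolate at f = 5/7 with slerp weights a = sin((1−f)δ)/sin δ ≈ 1.375, b = sin(fδ)/sin δ ≈ 1.926.
p = a·p₁ + b·p₂ ≈ (-0.230, 0.605, 0.762); φ = arcsin(p_z) ≈ 49.65°, λ = atan2(p_y, p_x) ≈ 110.82°.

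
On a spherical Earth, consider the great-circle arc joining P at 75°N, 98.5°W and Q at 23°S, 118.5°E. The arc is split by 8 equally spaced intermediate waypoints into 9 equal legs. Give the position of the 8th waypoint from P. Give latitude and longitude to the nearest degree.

≈ 9°S, 121°E

Convert each endpoint to a unit vector on the sphere (x = cos φ cos λ, y = cos φ sin λ, z = sin φ).
The central angle between the endpoints is δ = arccos(p₁·p₂) ≈ 2.174 rad (124.6°).
Interpolate at f = 8/9 with slerp weights a = sin((1−f)δ)/sin δ ≈ 0.291, b = sin(fδ)/sin δ ≈ 1.136.
p = a·p₁ + b·p₂ ≈ (-0.510, 0.845, -0.163); φ = arcsin(p_z) ≈ -9.39°, λ = atan2(p_y, p_x) ≈ 121.13°.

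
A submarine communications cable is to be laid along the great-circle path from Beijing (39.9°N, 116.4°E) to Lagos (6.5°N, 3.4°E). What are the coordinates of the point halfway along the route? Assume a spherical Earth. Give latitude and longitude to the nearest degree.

Write both endpoints as unit vectors p₁, p₂ with components (cos φ cos λ, cos φ sin λ, sin φ).
The central angle between the endpoints is δ = arccos(p₁·p₂) ≈ 1.798 rad (103.0°).
Interpolate at f = 1/2 with slerp weights a = sin((1−f)δ)/sin δ ≈ 0.803, b = sin(fδ)/sin δ ≈ 0.803.
p = a·p₁ + b·p₂ ≈ (0.523, 0.599, 0.606); φ = arcsin(p_z) ≈ 37.32°, λ = atan2(p_y, p_x) ≈ 48.91°.

≈ 37°N, 49°E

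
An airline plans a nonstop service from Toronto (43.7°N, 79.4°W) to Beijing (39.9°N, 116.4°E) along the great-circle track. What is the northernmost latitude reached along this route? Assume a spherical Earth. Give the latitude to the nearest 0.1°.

≈ 81.3°N

The great circle lies in the plane with unit normal n̂ = (p₁ × p₂)/|p₁ × p₂|.
Here n̂_z ≈ -0.152; the vertex latitude is φ_max = arccos|n̂_z| ≈ 81.3°.
Check via Clairaut: cos φ_max = |cos φ₁| · sin C = cos(43.7°)·sin(12.1°) ≈ 0.152, again giving ≈ 81.3°.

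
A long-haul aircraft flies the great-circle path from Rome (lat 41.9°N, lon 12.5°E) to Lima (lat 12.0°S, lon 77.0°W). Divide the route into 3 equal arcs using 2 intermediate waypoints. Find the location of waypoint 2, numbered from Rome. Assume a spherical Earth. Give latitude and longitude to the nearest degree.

From cos δ = sin φ₁ sin φ₂ + cos φ₁ cos φ₂ cos Δλ, the central angle is δ ≈ 1.704 rad (97.6°).
Interpolate at f = 2/3 with slerp weights a = sin((1−f)δ)/sin δ ≈ 0.543, b = sin(fδ)/sin δ ≈ 0.915.
p = a·p₁ + b·p₂ ≈ (0.596, -0.785, 0.172); φ = arcsin(p_z) ≈ 9.91°, λ = atan2(p_y, p_x) ≈ -52.80°.

≈ lat 10°N, lon 53°W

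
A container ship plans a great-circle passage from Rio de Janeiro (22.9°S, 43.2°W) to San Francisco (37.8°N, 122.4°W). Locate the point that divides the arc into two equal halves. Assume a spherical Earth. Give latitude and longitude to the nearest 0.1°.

Write both endpoints as unit vectors p₁, p₂ with components (cos φ cos λ, cos φ sin λ, sin φ).
The central angle between the endpoints is δ = arccos(p₁·p₂) ≈ 1.673 rad (95.9°).
Interpolate at f = 1/2 with slerp weights a = sin((1−f)δ)/sin δ ≈ 0.746, b = sin(fδ)/sin δ ≈ 0.746.
p = a·p₁ + b·p₂ ≈ (0.185, -0.968, 0.167); φ = arcsin(p_z) ≈ 9.61°, λ = atan2(p_y, p_x) ≈ -79.18°.

≈ (9.6°N, 79.2°W)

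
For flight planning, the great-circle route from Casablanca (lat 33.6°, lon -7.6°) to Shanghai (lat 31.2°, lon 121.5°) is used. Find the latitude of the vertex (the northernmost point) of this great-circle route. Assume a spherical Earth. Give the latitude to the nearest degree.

≈ 56°

The great circle lies in the plane with unit normal n̂ = (p₁ × p₂)/|p₁ × p₂|.
Here n̂_z ≈ +0.560; the vertex latitude is φ_max = arccos|n̂_z| ≈ 55.9°.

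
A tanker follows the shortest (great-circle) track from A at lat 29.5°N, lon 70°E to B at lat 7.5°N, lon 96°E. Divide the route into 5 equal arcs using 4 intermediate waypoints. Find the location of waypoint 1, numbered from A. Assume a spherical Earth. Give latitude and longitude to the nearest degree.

≈ lat 25°N, lon 76°E

The haversine formula gives a central angle δ ≈ 0.574 rad (32.9°) between the endpoints.
Interpolate at f = 1/5 with slerp weights a = sin((1−f)δ)/sin δ ≈ 0.816, b = sin(fδ)/sin δ ≈ 0.211.
p = a·p₁ + b·p₂ ≈ (0.221, 0.876, 0.429); φ = arcsin(p_z) ≈ 25.43°, λ = atan2(p_y, p_x) ≈ 75.83°.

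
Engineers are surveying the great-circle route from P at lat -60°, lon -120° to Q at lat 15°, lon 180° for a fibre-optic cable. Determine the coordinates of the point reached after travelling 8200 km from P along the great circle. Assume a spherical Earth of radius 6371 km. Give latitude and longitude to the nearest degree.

From cos δ = sin φ₁ sin φ₂ + cos φ₁ cos φ₂ cos Δλ, the central angle is δ ≈ 1.553 rad (89.0°). The total great-circle distance is δ·R ≈ 1.553 × 6371 ≈ 9897 km, so the target fraction is f = 8200/9897 ≈ 0.829.
Interpolate at f ≈ 0.829 with slerp weights a = sin((1−f)δ)/sin δ ≈ 0.263, b = sin(fδ)/sin δ ≈ 0.960.
p = a·p₁ + b·p₂ ≈ (-0.993, -0.114, 0.021); φ = arcsin(p_z) ≈ 1.17°, λ = atan2(p_y, p_x) ≈ -173.45°.

≈ lat 1°, lon -173°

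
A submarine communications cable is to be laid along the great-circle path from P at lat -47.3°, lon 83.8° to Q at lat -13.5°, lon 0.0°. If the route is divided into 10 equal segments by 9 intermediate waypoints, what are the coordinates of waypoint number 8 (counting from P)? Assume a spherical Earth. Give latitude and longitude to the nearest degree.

Convert each endpoint to a unit vector on the sphere (x = cos φ cos λ, y = cos φ sin λ, z = sin φ).
The central angle between the endpoints is δ = arccos(p₁·p₂) ≈ 1.326 rad (75.9°).
Interpolate at f = 8/10 with slerp weights a = sin((1−f)δ)/sin δ ≈ 0.270, b = sin(fδ)/sin δ ≈ 0.899.
p = a·p₁ + b·p₂ ≈ (0.894, 0.182, -0.408); φ = arcsin(p_z) ≈ -24.11°, λ = atan2(p_y, p_x) ≈ 11.51°.

≈ lat -24°, lon 12°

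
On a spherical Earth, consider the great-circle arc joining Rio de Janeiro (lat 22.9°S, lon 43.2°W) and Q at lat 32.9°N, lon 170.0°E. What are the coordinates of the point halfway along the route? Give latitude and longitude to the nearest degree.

The haversine formula gives a central angle δ ≈ 2.603 rad (149.2°) between the endpoints.
Interpolate at f = 1/2 with slerp weights a = sin((1−f)δ)/sin δ ≈ 1.880, b = sin(fδ)/sin δ ≈ 1.880.
p = a·p₁ + b·p₂ ≈ (-0.292, -0.911, 0.290); φ = arcsin(p_z) ≈ 16.84°, λ = atan2(p_y, p_x) ≈ -107.77°.

≈ lat 17°N, lon 108°W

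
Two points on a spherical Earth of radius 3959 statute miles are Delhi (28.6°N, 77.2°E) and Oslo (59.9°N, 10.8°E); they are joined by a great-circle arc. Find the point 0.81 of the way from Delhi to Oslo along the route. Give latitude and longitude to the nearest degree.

≈ 58°N, 30°E

Write both endpoints as unit vectors p₁, p₂ with components (cos φ cos λ, cos φ sin λ, sin φ).
The central angle between the endpoints is δ = arccos(p₁·p₂) ≈ 0.939 rad (53.8°).
Interpolate at f = 0.81 with slerp weights a = sin((1−f)δ)/sin δ ≈ 0.220, b = sin(fδ)/sin δ ≈ 0.854.
p = a·p₁ + b·p₂ ≈ (0.464, 0.269, 0.844); φ = arcsin(p_z) ≈ 57.60°, λ = atan2(p_y, p_x) ≈ 30.08°.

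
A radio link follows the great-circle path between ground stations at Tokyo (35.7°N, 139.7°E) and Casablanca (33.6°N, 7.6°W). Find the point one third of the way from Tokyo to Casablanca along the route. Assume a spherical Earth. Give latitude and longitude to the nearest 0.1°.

Write both endpoints as unit vectors p₁, p₂ with components (cos φ cos λ, cos φ sin λ, sin φ).
The central angle between the endpoints is δ = arccos(p₁·p₂) ≈ 1.820 rad (104.3°).
Interpolate at f = 1/3 with slerp weights a = sin((1−f)δ)/sin δ ≈ 0.966, b = sin(fδ)/sin δ ≈ 0.588.
p = a·p₁ + b·p₂ ≈ (-0.113, 0.443, 0.889); φ = arcsin(p_z) ≈ 62.80°, λ = atan2(p_y, p_x) ≈ 104.32°.

≈ 62.8°N, 104.3°E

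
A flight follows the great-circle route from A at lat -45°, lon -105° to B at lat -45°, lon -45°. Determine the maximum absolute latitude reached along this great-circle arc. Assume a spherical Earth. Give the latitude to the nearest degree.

≈ -49°

The great circle lies in the plane with unit normal n̂ = (p₁ × p₂)/|p₁ × p₂|.
Here n̂_z ≈ +0.655; the vertex latitude is φ_max = arccos|n̂_z| ≈ 49.1°.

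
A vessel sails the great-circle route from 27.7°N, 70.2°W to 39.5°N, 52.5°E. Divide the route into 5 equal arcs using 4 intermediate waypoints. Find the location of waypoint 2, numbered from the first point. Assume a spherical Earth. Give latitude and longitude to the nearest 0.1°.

≈ 51.1°N, 30.8°W

Write both endpoints as unit vectors p₁, p₂ with components (cos φ cos λ, cos φ sin λ, sin φ).
The central angle between the endpoints is δ = arccos(p₁·p₂) ≈ 1.644 rad (94.2°).
Interpolate at f = 2/5 with slerp weights a = sin((1−f)δ)/sin δ ≈ 0.836, b = sin(fδ)/sin δ ≈ 0.613.
p = a·p₁ + b·p₂ ≈ (0.539, -0.322, 0.779); φ = arcsin(p_z) ≈ 51.14°, λ = atan2(p_y, p_x) ≈ -30.83°.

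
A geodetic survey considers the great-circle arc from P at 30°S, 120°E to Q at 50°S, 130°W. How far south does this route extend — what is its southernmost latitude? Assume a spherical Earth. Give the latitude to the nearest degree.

≈ 58°S

The great circle lies in the plane with unit normal n̂ = (p₁ × p₂)/|p₁ × p₂|.
Here n̂_z ≈ +0.533; the vertex latitude is φ_max = arccos|n̂_z| ≈ 57.8°.
Check via Clairaut: cos φ_max = |cos φ₁| · sin C = cos(30.0°)·sin(142.0°) ≈ 0.533, again giving ≈ 57.8°.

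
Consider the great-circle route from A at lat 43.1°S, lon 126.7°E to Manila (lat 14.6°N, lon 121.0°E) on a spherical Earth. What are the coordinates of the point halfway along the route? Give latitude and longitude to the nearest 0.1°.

Write both endpoints as unit vectors p₁, p₂ with components (cos φ cos λ, cos φ sin λ, sin φ).
The central angle between the endpoints is δ = arccos(p₁·p₂) ≈ 1.011 rad (57.9°).
Interpolate at f = 1/2 with slerp weights a = sin((1−f)δ)/sin δ ≈ 0.572, b = sin(fδ)/sin δ ≈ 0.572.
p = a·p₁ + b·p₂ ≈ (-0.534, 0.809, -0.246); φ = arcsin(p_z) ≈ -14.27°, λ = atan2(p_y, p_x) ≈ 123.45°.

≈ lat 14.3°S, lon 123.5°E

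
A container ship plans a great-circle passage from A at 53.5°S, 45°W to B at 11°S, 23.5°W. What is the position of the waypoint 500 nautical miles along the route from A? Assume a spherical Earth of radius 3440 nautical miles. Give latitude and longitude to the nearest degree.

The haversine formula gives a central angle δ ≈ 0.800 rad (45.8°) between the endpoints. The total great-circle distance is δ·R ≈ 0.800 × 3440 ≈ 2752 nmi, so the target fraction is f = 500/2752 ≈ 0.182.
Interpolate at f ≈ 0.182 with slerp weights a = sin((1−f)δ)/sin δ ≈ 0.849, b = sin(fδ)/sin δ ≈ 0.202.
p = a·p₁ + b·p₂ ≈ (0.539, -0.436, -0.721); φ = arcsin(p_z) ≈ -46.12°, λ = atan2(p_y, p_x) ≈ -38.98°.

≈ 46°S, 39°W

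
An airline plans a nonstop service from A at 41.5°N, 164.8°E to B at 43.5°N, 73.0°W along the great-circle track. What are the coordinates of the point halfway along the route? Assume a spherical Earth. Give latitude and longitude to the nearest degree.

Write both endpoints as unit vectors p₁, p₂ with components (cos φ cos λ, cos φ sin λ, sin φ).
The central angle between the endpoints is δ = arccos(p₁·p₂) ≈ 1.403 rad (80.4°).
Interpolate at f = 1/2 with slerp weights a = sin((1−f)δ)/sin δ ≈ 0.655, b = sin(fδ)/sin δ ≈ 0.655.
p = a·p₁ + b·p₂ ≈ (-0.334, -0.326, 0.884); φ = arcsin(p_z) ≈ 62.18°, λ = atan2(p_y, p_x) ≈ -135.76°.

≈ 62°N, 136°W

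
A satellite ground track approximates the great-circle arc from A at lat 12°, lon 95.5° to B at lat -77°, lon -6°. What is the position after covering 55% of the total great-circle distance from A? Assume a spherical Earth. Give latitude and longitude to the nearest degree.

≈ lat -44°, lon 80°

Write both endpoints as unit vectors p₁, p₂ with components (cos φ cos λ, cos φ sin λ, sin φ).
The central angle between the endpoints is δ = arccos(p₁·p₂) ≈ 1.820 rad (104.3°).
Interpolate at f = 0.55 with slerp weights a = sin((1−f)δ)/sin δ ≈ 0.754, b = sin(fδ)/sin δ ≈ 0.869.
p = a·p₁ + b·p₂ ≈ (0.124, 0.713, -0.690); φ = arcsin(p_z) ≈ -43.61°, λ = atan2(p_y, p_x) ≈ 80.16°.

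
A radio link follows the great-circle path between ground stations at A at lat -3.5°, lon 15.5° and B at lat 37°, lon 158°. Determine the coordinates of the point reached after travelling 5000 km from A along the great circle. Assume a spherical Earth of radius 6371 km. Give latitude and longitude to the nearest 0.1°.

Write both endpoints as unit vectors p₁, p₂ with components (cos φ cos λ, cos φ sin λ, sin φ).
The central angle between the endpoints is δ = arccos(p₁·p₂) ≈ 2.304 rad (132.0°). The total great-circle distance is δ·R ≈ 2.304 × 6371 ≈ 14678 km, so the target fraction is f = 5000/14678 ≈ 0.341.
Interpolate at f ≈ 0.341 with slerp weights a = sin((1−f)δ)/sin δ ≈ 1.344, b = sin(fδ)/sin δ ≈ 0.951.
p = a·p₁ + b·p₂ ≈ (0.588, 0.643, 0.490); φ = arcsin(p_z) ≈ 29.36°, λ = atan2(p_y, p_x) ≈ 47.54°.

≈ lat 29.4°, lon 47.5°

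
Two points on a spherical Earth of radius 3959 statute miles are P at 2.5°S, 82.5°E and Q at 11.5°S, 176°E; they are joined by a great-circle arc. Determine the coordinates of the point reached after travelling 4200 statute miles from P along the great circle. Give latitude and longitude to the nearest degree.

≈ 11°S, 143°E

From cos δ = sin φ₁ sin φ₂ + cos φ₁ cos φ₂ cos Δλ, the central angle is δ ≈ 1.622 rad (92.9°). The total great-circle distance is δ·R ≈ 1.622 × 3959 ≈ 6421 mi, so the target fraction is f = 4200/6421 ≈ 0.654.
Interpolate at f ≈ 0.654 with slerp weights a = sin((1−f)δ)/sin δ ≈ 0.533, b = sin(fδ)/sin δ ≈ 0.874.
p = a·p₁ + b·p₂ ≈ (-0.785, 0.587, -0.197); φ = arcsin(p_z) ≈ -11.39°, λ = atan2(p_y, p_x) ≈ 143.19°.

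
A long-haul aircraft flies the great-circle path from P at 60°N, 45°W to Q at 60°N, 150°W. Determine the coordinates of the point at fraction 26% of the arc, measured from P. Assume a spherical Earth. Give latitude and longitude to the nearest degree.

≈ 68°N, 67°W

Write both endpoints as unit vectors p₁, p₂ with components (cos φ cos λ, cos φ sin λ, sin φ).
The central angle between the endpoints is δ = arccos(p₁·p₂) ≈ 0.816 rad (46.7°).
Interpolate at f = 0.26 with slerp weights a = sin((1−f)δ)/sin δ ≈ 0.779, b = sin(fδ)/sin δ ≈ 0.289.
p = a·p₁ + b·p₂ ≈ (0.150, -0.348, 0.925); φ = arcsin(p_z) ≈ 67.73°, λ = atan2(p_y, p_x) ≈ -66.62°.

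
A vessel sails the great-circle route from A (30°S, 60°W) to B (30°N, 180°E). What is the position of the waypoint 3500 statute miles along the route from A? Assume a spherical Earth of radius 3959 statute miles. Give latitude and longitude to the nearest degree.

Convert each endpoint to a unit vector on the sphere (x = cos φ cos λ, y = cos φ sin λ, z = sin φ).
The central angle between the endpoints is δ = arccos(p₁·p₂) ≈ 2.246 rad (128.7°). The total great-circle distance is δ·R ≈ 2.246 × 3959 ≈ 8892 mi, so the target fraction is f = 3500/8892 ≈ 0.394.
Interpolate at f ≈ 0.394 with slerp weights a = sin((1−f)δ)/sin δ ≈ 1.253, b = sin(fδ)/sin δ ≈ 0.991.
p = a·p₁ + b·p₂ ≈ (-0.315, -0.940, -0.131); φ = arcsin(p_z) ≈ -7.54°, λ = atan2(p_y, p_x) ≈ -108.54°.

≈ (8°S, 109°W)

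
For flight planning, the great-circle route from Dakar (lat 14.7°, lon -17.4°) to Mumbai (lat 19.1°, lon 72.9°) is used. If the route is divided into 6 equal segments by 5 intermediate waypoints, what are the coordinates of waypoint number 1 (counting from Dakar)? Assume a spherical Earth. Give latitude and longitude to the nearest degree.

≈ lat 19°, lon -3°

Write both endpoints as unit vectors p₁, p₂ with components (cos φ cos λ, cos φ sin λ, sin φ).
The central angle between the endpoints is δ = arccos(p₁·p₂) ≈ 1.492 rad (85.5°).
Interpolate at f = 1/6 with slerp weights a = sin((1−f)δ)/sin δ ≈ 0.950, b = sin(fδ)/sin δ ≈ 0.247.
p = a·p₁ + b·p₂ ≈ (0.945, -0.052, 0.322); φ = arcsin(p_z) ≈ 18.77°, λ = atan2(p_y, p_x) ≈ -3.13°.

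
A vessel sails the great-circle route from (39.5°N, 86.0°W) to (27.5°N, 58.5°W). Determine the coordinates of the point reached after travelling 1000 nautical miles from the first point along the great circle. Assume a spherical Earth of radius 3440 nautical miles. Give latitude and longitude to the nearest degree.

≈ (32°N, 67°W)

From cos δ = sin φ₁ sin φ₂ + cos φ₁ cos φ₂ cos Δλ, the central angle is δ ≈ 0.449 rad (25.7°). The total great-circle distance is δ·R ≈ 0.449 × 3440 ≈ 1545 nmi, so the target fraction is f = 1000/1545 ≈ 0.647.
Interpolate at f ≈ 0.647 with slerp weights a = sin((1−f)δ)/sin δ ≈ 0.363, b = sin(fδ)/sin δ ≈ 0.660.
p = a·p₁ + b·p₂ ≈ (0.325, -0.779, 0.536); φ = arcsin(p_z) ≈ 32.41°, λ = atan2(p_y, p_x) ≈ -67.32°.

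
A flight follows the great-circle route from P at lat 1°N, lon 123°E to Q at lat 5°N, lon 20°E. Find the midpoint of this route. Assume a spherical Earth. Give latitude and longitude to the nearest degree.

≈ lat 5°N, lon 72°E

The haversine formula gives a central angle δ ≈ 1.795 rad (102.9°) between the endpoints.
Interpolate at f = 1/2 with slerp weights a = sin((1−f)δ)/sin δ ≈ 0.802, b = sin(fδ)/sin δ ≈ 0.802.
p = a·p₁ + b·p₂ ≈ (0.314, 0.946, 0.084); φ = arcsin(p_z) ≈ 4.81°, λ = atan2(p_y, p_x) ≈ 71.63°.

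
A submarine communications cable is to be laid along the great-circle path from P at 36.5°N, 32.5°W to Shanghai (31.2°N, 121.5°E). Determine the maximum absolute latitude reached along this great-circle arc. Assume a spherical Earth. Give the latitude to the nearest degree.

≈ 72°N

The great circle lies in the plane with unit normal n̂ = (p₁ × p₂)/|p₁ × p₂|.
Here n̂_z ≈ +0.317; the vertex latitude is φ_max = arccos|n̂_z| ≈ 71.5°.
Check via Clairaut: cos φ_max = |cos φ₁| · sin C = cos(36.5°)·sin(23.2°) ≈ 0.317, again giving ≈ 71.5°.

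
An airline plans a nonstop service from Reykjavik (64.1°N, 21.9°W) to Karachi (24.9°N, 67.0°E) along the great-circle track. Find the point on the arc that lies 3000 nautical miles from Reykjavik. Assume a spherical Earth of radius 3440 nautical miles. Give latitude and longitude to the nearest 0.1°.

The haversine formula gives a central angle δ ≈ 1.174 rad (67.3°) between the endpoints. The total great-circle distance is δ·R ≈ 1.174 × 3440 ≈ 4039 nmi, so the target fraction is f = 3000/4039 ≈ 0.743.
Interpolate at f ≈ 0.743 with slerp weights a = sin((1−f)δ)/sin δ ≈ 0.323, b = sin(fδ)/sin δ ≈ 0.830.
p = a·p₁ + b·p₂ ≈ (0.425, 0.641, 0.640); φ = arcsin(p_z) ≈ 39.76°, λ = atan2(p_y, p_x) ≈ 56.44°.

≈ 39.8°N, 56.4°E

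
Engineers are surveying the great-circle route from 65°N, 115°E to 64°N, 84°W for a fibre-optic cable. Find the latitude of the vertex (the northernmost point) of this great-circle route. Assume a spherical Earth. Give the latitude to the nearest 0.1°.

The great circle lies in the plane with unit normal n̂ = (p₁ × p₂)/|p₁ × p₂|.
Here n̂_z ≈ +0.078; the vertex latitude is φ_max = arccos|n̂_z| ≈ 85.5°.
Check via Clairaut: cos φ_max = |cos φ₁| · sin C = cos(65.0°)·sin(10.7°) ≈ 0.078, again giving ≈ 85.5°.

≈ 85.5°N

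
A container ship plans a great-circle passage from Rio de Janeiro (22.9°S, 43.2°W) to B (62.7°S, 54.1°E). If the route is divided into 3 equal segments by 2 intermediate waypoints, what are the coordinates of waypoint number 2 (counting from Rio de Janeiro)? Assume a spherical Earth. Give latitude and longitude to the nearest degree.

≈ (60°S, 2°E)

Convert each endpoint to a unit vector on the sphere (x = cos φ cos λ, y = cos φ sin λ, z = sin φ).
The central angle between the endpoints is δ = arccos(p₁·p₂) ≈ 1.274 rad (73.0°).
Interpolate at f = 2/3 with slerp weights a = sin((1−f)δ)/sin δ ≈ 0.431, b = sin(fδ)/sin δ ≈ 0.785.
p = a·p₁ + b·p₂ ≈ (0.501, 0.020, -0.865); φ = arcsin(p_z) ≈ -59.94°, λ = atan2(p_y, p_x) ≈ 2.29°.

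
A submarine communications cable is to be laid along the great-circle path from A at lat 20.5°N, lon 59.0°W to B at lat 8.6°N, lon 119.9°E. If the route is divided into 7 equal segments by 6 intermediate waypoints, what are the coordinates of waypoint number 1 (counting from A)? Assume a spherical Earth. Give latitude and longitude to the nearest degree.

From cos δ = sin φ₁ sin φ₂ + cos φ₁ cos φ₂ cos Δλ, the central angle is δ ≈ 2.633 rad (150.9°).
Interpolate at f = 1/7 with slerp weights a = sin((1−f)δ)/sin δ ≈ 1.590, b = sin(fδ)/sin δ ≈ 0.755.
p = a·p₁ + b·p₂ ≈ (0.395, -0.629, 0.670); φ = arcsin(p_z) ≈ 42.03°, λ = atan2(p_y, p_x) ≈ -57.89°.

≈ lat 42°N, lon 58°W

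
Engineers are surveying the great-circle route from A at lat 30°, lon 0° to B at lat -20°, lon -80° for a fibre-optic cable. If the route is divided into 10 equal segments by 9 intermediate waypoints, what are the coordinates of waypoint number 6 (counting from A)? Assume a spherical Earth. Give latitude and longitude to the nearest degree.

Write both endpoints as unit vectors p₁, p₂ with components (cos φ cos λ, cos φ sin λ, sin φ).
The central angle between the endpoints is δ = arccos(p₁·p₂) ≈ 1.600 rad (91.7°).
Interpolate at f = 6/10 with slerp weights a = sin((1−f)δ)/sin δ ≈ 0.598, b = sin(fδ)/sin δ ≈ 0.820.
p = a·p₁ + b·p₂ ≈ (0.651, -0.759, 0.018); φ = arcsin(p_z) ≈ 1.06°, λ = atan2(p_y, p_x) ≈ -49.35°.

≈ lat 1°, lon -49°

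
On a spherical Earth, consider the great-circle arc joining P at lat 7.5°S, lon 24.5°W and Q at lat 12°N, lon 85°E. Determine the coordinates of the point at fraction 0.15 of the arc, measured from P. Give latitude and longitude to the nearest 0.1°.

Write both endpoints as unit vectors p₁, p₂ with components (cos φ cos λ, cos φ sin λ, sin φ).
The central angle between the endpoints is δ = arccos(p₁·p₂) ≈ 1.929 rad (110.5°).
Interpolate at f = 0.15 with slerp weights a = sin((1−f)δ)/sin δ ≈ 1.065, b = sin(fδ)/sin δ ≈ 0.305.
p = a·p₁ + b·p₂ ≈ (0.987, -0.141, -0.076); φ = arcsin(p_z) ≈ -4.34°, λ = atan2(p_y, p_x) ≈ -8.13°.

≈ lat 4.3°S, lon 8.1°W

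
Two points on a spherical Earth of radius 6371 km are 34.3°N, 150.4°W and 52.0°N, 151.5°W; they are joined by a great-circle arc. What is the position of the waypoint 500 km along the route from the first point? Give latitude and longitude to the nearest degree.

≈ 39°N, 151°W

The haversine formula gives a central angle δ ≈ 0.309 rad (17.7°) between the endpoints. The total great-circle distance is δ·R ≈ 0.309 × 6371 ≈ 1970 km, so the target fraction is f = 500/1970 ≈ 0.254.
Interpolate at f ≈ 0.254 with slerp weights a = sin((1−f)δ)/sin δ ≈ 0.752, b = sin(fδ)/sin δ ≈ 0.258.
p = a·p₁ + b·p₂ ≈ (-0.679, -0.382, 0.627); φ = arcsin(p_z) ≈ 38.79°, λ = atan2(p_y, p_x) ≈ -150.62°.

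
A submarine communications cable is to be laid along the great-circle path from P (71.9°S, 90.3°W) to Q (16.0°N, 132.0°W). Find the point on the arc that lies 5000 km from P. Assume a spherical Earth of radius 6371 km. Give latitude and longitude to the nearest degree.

≈ (30°S, 122°W)

Write both endpoints as unit vectors p₁, p₂ with components (cos φ cos λ, cos φ sin λ, sin φ).
The central angle between the endpoints is δ = arccos(p₁·p₂) ≈ 1.610 rad (92.2°). The total great-circle distance is δ·R ≈ 1.610 × 6371 ≈ 10256 km, so the target fraction is f = 5000/10256 ≈ 0.488.
Interpolate at f ≈ 0.488 with slerp weights a = sin((1−f)δ)/sin δ ≈ 0.735, b = sin(fδ)/sin δ ≈ 0.707.
p = a·p₁ + b·p₂ ≈ (-0.456, -0.734, -0.504); φ = arcsin(p_z) ≈ -30.25°, λ = atan2(p_y, p_x) ≈ -121.87°.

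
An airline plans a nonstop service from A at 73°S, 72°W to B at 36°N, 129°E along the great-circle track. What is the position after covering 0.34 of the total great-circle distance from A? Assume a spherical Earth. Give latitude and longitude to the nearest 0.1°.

≈ 56.2°S, 146.6°E

Convert each endpoint to a unit vector on the sphere (x = cos φ cos λ, y = cos φ sin λ, z = sin φ).
The central angle between the endpoints is δ = arccos(p₁·p₂) ≈ 2.470 rad (141.5°).
Interpolate at f = 0.34 with slerp weights a = sin((1−f)δ)/sin δ ≈ 1.605, b = sin(fδ)/sin δ ≈ 1.197.
p = a·p₁ + b·p₂ ≈ (-0.464, 0.306, -0.831); φ = arcsin(p_z) ≈ -56.20°, λ = atan2(p_y, p_x) ≈ 146.59°.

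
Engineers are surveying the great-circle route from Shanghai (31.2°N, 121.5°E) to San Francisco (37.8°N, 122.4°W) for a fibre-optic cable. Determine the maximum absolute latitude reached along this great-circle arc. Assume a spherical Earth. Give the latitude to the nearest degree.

The great circle lies in the plane with unit normal n̂ = (p₁ × p₂)/|p₁ × p₂|.
Here n̂_z ≈ +0.607; the vertex latitude is φ_max = arccos|n̂_z| ≈ 52.6°.

≈ 53°N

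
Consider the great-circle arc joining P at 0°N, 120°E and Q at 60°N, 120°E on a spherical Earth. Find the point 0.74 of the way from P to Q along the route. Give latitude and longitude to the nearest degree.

From cos δ = sin φ₁ sin φ₂ + cos φ₁ cos φ₂ cos Δλ, the central angle is δ ≈ 1.047 rad (60.0°).
Interpolate at f = 0.74 with slerp weights a = sin((1−f)δ)/sin δ ≈ 0.311, b = sin(fδ)/sin δ ≈ 0.808.
p = a·p₁ + b·p₂ ≈ (-0.357, 0.619, 0.700); φ = arcsin(p_z) ≈ 44.40°, λ = atan2(p_y, p_x) ≈ 120.00°.

≈ 44°N, 120°E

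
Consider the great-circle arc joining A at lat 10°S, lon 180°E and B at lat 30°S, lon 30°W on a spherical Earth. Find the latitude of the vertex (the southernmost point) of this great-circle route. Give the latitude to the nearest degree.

≈ 56°S

The great circle lies in the plane with unit normal n̂ = (p₁ × p₂)/|p₁ × p₂|.
Here n̂_z ≈ +0.562; the vertex latitude is φ_max = arccos|n̂_z| ≈ 55.8°.
Check via Clairaut: cos φ_max = |cos φ₁| · sin C = cos(10.0°)·sin(145.2°) ≈ 0.562, again giving ≈ 55.8°.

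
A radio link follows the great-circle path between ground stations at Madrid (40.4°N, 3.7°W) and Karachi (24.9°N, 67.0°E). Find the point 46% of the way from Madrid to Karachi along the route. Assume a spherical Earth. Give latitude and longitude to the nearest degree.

≈ 39°N, 32°E

Write both endpoints as unit vectors p₁, p₂ with components (cos φ cos λ, cos φ sin λ, sin φ).
The central angle between the endpoints is δ = arccos(p₁·p₂) ≈ 1.046 rad (59.9°).
Interpolate at f = 0.46 with slerp weights a = sin((1−f)δ)/sin δ ≈ 0.618, b = sin(fδ)/sin δ ≈ 0.535.
p = a·p₁ + b·p₂ ≈ (0.660, 0.416, 0.626); φ = arcsin(p_z) ≈ 38.76°, λ = atan2(p_y, p_x) ≈ 32.25°.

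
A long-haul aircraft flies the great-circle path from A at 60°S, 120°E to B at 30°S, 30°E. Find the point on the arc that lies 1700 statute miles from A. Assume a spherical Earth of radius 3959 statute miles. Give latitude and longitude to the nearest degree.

Write both endpoints as unit vectors p₁, p₂ with components (cos φ cos λ, cos φ sin λ, sin φ).
The central angle between the endpoints is δ = arccos(p₁·p₂) ≈ 1.123 rad (64.3°). The total great-circle distance is δ·R ≈ 1.123 × 3959 ≈ 4446 mi, so the target fraction is f = 1700/4446 ≈ 0.382.
Interpolate at f ≈ 0.382 with slerp weights a = sin((1−f)δ)/sin δ ≈ 0.709, b = sin(fδ)/sin δ ≈ 0.462.
p = a·p₁ + b·p₂ ≈ (0.169, 0.507, -0.845); φ = arcsin(p_z) ≈ -57.69°, λ = atan2(p_y, p_x) ≈ 71.56°.

≈ 58°S, 72°E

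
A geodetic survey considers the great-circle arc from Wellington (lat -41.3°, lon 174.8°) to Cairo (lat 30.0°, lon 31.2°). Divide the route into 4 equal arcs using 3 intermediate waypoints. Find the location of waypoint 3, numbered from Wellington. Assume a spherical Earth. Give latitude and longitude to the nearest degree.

≈ lat 7°, lon 63°

Convert each endpoint to a unit vector on the sphere (x = cos φ cos λ, y = cos φ sin λ, z = sin φ).
The central angle between the endpoints is δ = arccos(p₁·p₂) ≈ 2.594 rad (148.6°).
Interpolate at f = 3/4 with slerp weights a = sin((1−f)δ)/sin δ ≈ 1.160, b = sin(fδ)/sin δ ≈ 1.787.
p = a·p₁ + b·p₂ ≈ (0.456, 0.881, 0.128); φ = arcsin(p_z) ≈ 7.36°, λ = atan2(p_y, p_x) ≈ 62.62°.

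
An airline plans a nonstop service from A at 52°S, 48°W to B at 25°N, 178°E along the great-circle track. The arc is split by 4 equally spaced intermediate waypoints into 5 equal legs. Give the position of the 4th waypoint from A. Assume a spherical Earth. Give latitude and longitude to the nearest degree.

≈ 3°N, 165°W

Convert each endpoint to a unit vector on the sphere (x = cos φ cos λ, y = cos φ sin λ, z = sin φ).
The central angle between the endpoints is δ = arccos(p₁·p₂) ≈ 2.376 rad (136.1°).
Interpolate at f = 4/5 with slerp weights a = sin((1−f)δ)/sin δ ≈ 0.660, b = sin(fδ)/sin δ ≈ 1.365.
p = a·p₁ + b·p₂ ≈ (-0.964, -0.259, 0.057); φ = arcsin(p_z) ≈ 3.26°, λ = atan2(p_y, p_x) ≈ -164.98°.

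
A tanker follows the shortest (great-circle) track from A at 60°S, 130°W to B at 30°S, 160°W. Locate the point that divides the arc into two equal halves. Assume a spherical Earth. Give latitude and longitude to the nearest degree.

≈ 46°S, 149°W

The haversine formula gives a central angle δ ≈ 0.630 rad (36.1°) between the endpoints.
Interpolate at f = 1/2 with slerp weights a = sin((1−f)δ)/sin δ ≈ 0.526, b = sin(fδ)/sin δ ≈ 0.526.
p = a·p₁ + b·p₂ ≈ (-0.597, -0.357, -0.718); φ = arcsin(p_z) ≈ -45.92°, λ = atan2(p_y, p_x) ≈ -149.11°.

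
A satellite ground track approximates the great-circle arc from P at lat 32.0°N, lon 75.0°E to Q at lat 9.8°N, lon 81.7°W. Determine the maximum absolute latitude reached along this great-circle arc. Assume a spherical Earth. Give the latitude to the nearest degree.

≈ 63°N

The great circle lies in the plane with unit normal n̂ = (p₁ × p₂)/|p₁ × p₂|.
Here n̂_z ≈ -0.449; the vertex latitude is φ_max = arccos|n̂_z| ≈ 63.3°.
Check via Clairaut: cos φ_max = |cos φ₁| · sin C = cos(32.0°)·sin(32.0°) ≈ 0.449, again giving ≈ 63.3°.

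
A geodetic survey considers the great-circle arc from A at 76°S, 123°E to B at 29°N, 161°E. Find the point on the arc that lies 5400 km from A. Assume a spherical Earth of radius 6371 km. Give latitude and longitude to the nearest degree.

≈ 30°S, 152°E

Write both endpoints as unit vectors p₁, p₂ with components (cos φ cos λ, cos φ sin λ, sin φ).
The central angle between the endpoints is δ = arccos(p₁·p₂) ≈ 1.879 rad (107.7°). The total great-circle distance is δ·R ≈ 1.879 × 6371 ≈ 11973 km, so the target fraction is f = 5400/11973 ≈ 0.451.
Interpolate at f ≈ 0.451 with slerp weights a = sin((1−f)δ)/sin δ ≈ 0.901, b = sin(fδ)/sin δ ≈ 0.787.
p = a·p₁ + b·p₂ ≈ (-0.769, 0.407, -0.493); φ = arcsin(p_z) ≈ -29.51°, λ = atan2(p_y, p_x) ≈ 152.13°.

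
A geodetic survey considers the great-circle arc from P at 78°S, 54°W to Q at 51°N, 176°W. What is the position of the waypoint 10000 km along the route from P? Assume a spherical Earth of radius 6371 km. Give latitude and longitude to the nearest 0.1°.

≈ 3.6°S, 160.8°W

From cos δ = sin φ₁ sin φ₂ + cos φ₁ cos φ₂ cos Δλ, the central angle is δ ≈ 2.549 rad (146.0°). The total great-circle distance is δ·R ≈ 2.549 × 6371 ≈ 16240 km, so the target fraction is f = 10000/16240 ≈ 0.616.
Interpolate at f ≈ 0.616 with slerp weights a = sin((1−f)δ)/sin δ ≈ 1.486, b = sin(fδ)/sin δ ≈ 1.790.
p = a·p₁ + b·p₂ ≈ (-0.942, -0.329, -0.062); φ = arcsin(p_z) ≈ -3.58°, λ = atan2(p_y, p_x) ≈ -160.78°.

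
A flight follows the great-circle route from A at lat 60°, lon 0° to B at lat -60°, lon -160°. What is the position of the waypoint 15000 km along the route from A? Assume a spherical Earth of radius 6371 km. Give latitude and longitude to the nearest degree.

≈ lat -42°, lon -110°

The haversine formula gives a central angle δ ≈ 2.968 rad (170.0°) between the endpoints. The total great-circle distance is δ·R ≈ 2.968 × 6371 ≈ 18907 km, so the target fraction is f = 15000/18907 ≈ 0.793.
Interpolate at f ≈ 0.793 with slerp weights a = sin((1−f)δ)/sin δ ≈ 3.327, b = sin(fδ)/sin δ ≈ 4.095.
p = a·p₁ + b·p₂ ≈ (-0.260, -0.700, -0.665); φ = arcsin(p_z) ≈ -41.66°, λ = atan2(p_y, p_x) ≈ -110.39°.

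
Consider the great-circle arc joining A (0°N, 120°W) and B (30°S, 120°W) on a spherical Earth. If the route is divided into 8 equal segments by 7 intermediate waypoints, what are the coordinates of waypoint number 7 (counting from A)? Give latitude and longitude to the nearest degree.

Write both endpoints as unit vectors p₁, p₂ with components (cos φ cos λ, cos φ sin λ, sin φ).
The central angle between the endpoints is δ = arccos(p₁·p₂) ≈ 0.524 rad (30.0°).
Interpolate at f = 7/8 with slerp weights a = sin((1−f)δ)/sin δ ≈ 0.131, b = sin(fδ)/sin δ ≈ 0.885.
p = a·p₁ + b·p₂ ≈ (-0.448, -0.777, -0.442); φ = arcsin(p_z) ≈ -26.25°, λ = atan2(p_y, p_x) ≈ -120.00°.

≈ (26°S, 120°W)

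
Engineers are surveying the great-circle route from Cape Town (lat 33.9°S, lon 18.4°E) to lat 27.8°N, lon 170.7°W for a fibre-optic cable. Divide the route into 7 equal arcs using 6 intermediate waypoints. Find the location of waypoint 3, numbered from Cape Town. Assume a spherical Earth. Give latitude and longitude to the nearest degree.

Convert each endpoint to a unit vector on the sphere (x = cos φ cos λ, y = cos φ sin λ, z = sin φ).
The central angle between the endpoints is δ = arccos(p₁·p₂) ≈ 2.969 rad (170.1°).
Interpolate at f = 3/7 with slerp weights a = sin((1−f)δ)/sin δ ≈ 5.768, b = sin(fδ)/sin δ ≈ 5.557.
p = a·p₁ + b·p₂ ≈ (-0.308, 0.717, -0.625); φ = arcsin(p_z) ≈ -38.72°, λ = atan2(p_y, p_x) ≈ 113.25°.

≈ lat 39°S, lon 113°E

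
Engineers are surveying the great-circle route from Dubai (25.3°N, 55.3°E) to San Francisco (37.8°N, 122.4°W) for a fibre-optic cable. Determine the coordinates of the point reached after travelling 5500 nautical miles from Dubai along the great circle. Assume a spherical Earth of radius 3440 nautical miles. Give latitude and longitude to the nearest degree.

≈ 63°N, 120°W

From cos δ = sin φ₁ sin φ₂ + cos φ₁ cos φ₂ cos Δλ, the central angle is δ ≈ 2.040 rad (116.9°). The total great-circle distance is δ·R ≈ 2.040 × 3440 ≈ 7016 nmi, so the target fraction is f = 5500/7016 ≈ 0.784.
Interpolate at f ≈ 0.784 with slerp weights a = sin((1−f)δ)/sin δ ≈ 0.478, b = sin(fδ)/sin δ ≈ 1.121.
p = a·p₁ + b·p₂ ≈ (-0.228, -0.392, 0.891); φ = arcsin(p_z) ≈ 63.02°, λ = atan2(p_y, p_x) ≈ -120.21°.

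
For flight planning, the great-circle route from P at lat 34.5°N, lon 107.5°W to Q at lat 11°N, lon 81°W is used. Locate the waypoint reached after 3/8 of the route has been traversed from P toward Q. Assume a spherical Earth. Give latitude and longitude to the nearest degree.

Convert each endpoint to a unit vector on the sphere (x = cos φ cos λ, y = cos φ sin λ, z = sin φ).
The central angle between the endpoints is δ = arccos(p₁·p₂) ≈ 0.588 rad (33.7°).
Interpolate at f = 3/8 with slerp weights a = sin((1−f)δ)/sin δ ≈ 0.648, b = sin(fδ)/sin δ ≈ 0.394.
p = a·p₁ + b·p₂ ≈ (-0.100, -0.891, 0.442); φ = arcsin(p_z) ≈ 26.24°, λ = atan2(p_y, p_x) ≈ -96.40°.

≈ lat 26°N, lon 96°W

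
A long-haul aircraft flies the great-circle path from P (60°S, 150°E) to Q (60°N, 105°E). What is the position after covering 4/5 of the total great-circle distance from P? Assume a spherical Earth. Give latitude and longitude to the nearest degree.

Write both endpoints as unit vectors p₁, p₂ with components (cos φ cos λ, cos φ sin λ, sin φ).
The central angle between the endpoints is δ = arccos(p₁·p₂) ≈ 2.181 rad (125.0°).
Interpolate at f = 4/5 with slerp weights a = sin((1−f)δ)/sin δ ≈ 0.516, b = sin(fδ)/sin δ ≈ 1.202.
p = a·p₁ + b·p₂ ≈ (-0.379, 0.709, 0.594); φ = arcsin(p_z) ≈ 36.46°, λ = atan2(p_y, p_x) ≈ 118.10°.

≈ (36°N, 118°E)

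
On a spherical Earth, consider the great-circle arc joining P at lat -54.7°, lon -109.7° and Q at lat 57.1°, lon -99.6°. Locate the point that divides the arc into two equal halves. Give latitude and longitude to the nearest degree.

≈ lat 1°, lon -105°

Convert each endpoint to a unit vector on the sphere (x = cos φ cos λ, y = cos φ sin λ, z = sin φ).
The central angle between the endpoints is δ = arccos(p₁·p₂) ≈ 1.957 rad (112.1°).
Interpolate at f = 1/2 with slerp weights a = sin((1−f)δ)/sin δ ≈ 0.895, b = sin(fδ)/sin δ ≈ 0.895.
p = a·p₁ + b·p₂ ≈ (-0.256, -0.967, 0.021); φ = arcsin(p_z) ≈ 1.20°, λ = atan2(p_y, p_x) ≈ -104.81°.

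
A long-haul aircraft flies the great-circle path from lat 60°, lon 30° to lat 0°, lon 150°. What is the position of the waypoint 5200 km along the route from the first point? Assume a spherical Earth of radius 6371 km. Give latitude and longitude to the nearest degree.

The haversine formula gives a central angle δ ≈ 1.823 rad (104.5°) between the endpoints. The total great-circle distance is δ·R ≈ 1.823 × 6371 ≈ 11617 km, so the target fraction is f = 5200/11617 ≈ 0.448.
Interpolate at f ≈ 0.448 with slerp weights a = sin((1−f)δ)/sin δ ≈ 0.873, b = sin(fδ)/sin δ ≈ 0.752.
p = a·p₁ + b·p₂ ≈ (-0.274, 0.594, 0.756); φ = arcsin(p_z) ≈ 49.12°, λ = atan2(p_y, p_x) ≈ 114.71°.

≈ lat 49°, lon 115°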